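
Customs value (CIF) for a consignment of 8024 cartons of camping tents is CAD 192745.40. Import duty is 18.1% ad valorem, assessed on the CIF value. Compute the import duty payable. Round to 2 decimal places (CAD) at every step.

Import duty: CAD 34886.92

Import duty = 192745.40 × 18.1% = 34886.92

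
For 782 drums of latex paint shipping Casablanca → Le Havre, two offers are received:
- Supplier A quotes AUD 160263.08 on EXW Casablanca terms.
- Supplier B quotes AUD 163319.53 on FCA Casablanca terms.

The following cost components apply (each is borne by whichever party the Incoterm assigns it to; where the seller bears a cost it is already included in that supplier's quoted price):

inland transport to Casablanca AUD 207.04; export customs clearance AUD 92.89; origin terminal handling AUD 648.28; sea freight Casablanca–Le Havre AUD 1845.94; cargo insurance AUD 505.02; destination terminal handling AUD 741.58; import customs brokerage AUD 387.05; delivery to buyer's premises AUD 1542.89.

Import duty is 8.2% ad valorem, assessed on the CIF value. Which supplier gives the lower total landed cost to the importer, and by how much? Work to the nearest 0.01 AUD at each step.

Supplier A (EXW):
CIF value = EXW price + inland to port + export clearance + origin terminal + freight + insurance = 160263.08 + 207.04 + 92.89 + 648.28 + 1845.94 + 505.02 = 163562.25
Import duty = 163562.25 × 8.2% = 13412.10
Buyer bears (A): 207.04 + 92.89 + 648.28 + 1845.94 + 505.02 + 741.58 + 387.05 + 1542.89 = 5970.69
Landed cost (A) = invoice 160263.08 + 5970.69 + duty 13412.10 = 179645.87
Supplier B (FCA):
CIF value = FCA price + origin terminal + freight + insurance = 163319.53 + 648.28 + 1845.94 + 505.02 = 166318.77
Import duty = 166318.77 × 8.2% = 13638.14
Buyer bears (B): 648.28 + 1845.94 + 505.02 + 741.58 + 387.05 + 1542.89 = 5670.76
Landed cost (B) = invoice 163319.53 + 5670.76 + duty 13638.14 = 182628.43
Difference = |179645.87 − 182628.43| = 2982.56

Supplier A is cheaper by AUD 2982.56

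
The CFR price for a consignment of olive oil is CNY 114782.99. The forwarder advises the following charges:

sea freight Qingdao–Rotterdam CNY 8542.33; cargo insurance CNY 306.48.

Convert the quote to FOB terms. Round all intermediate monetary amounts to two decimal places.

FOB price: CNY 106240.66

Not relevant to the conversion: insurance — on the buyer under both terms; not part of either seller's price.
From CFR to FOB, the seller no longer bears: freight.
FOB price = 114782.99 − 8542.33 = 106240.66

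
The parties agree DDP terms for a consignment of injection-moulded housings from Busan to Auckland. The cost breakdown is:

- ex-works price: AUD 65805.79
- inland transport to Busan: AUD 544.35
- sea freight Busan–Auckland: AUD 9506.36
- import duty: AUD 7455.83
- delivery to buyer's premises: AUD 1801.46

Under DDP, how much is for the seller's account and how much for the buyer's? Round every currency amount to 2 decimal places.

Seller: AUD 85113.79; buyer: AUD 0.00

DDP: the seller bears all costs including import duty.
Seller's account: goods 65805.79 + inland to port 544.35 + freight 9506.36 + duty 7455.83 + delivery 1801.46 = 85113.79
Buyer's account: 0.00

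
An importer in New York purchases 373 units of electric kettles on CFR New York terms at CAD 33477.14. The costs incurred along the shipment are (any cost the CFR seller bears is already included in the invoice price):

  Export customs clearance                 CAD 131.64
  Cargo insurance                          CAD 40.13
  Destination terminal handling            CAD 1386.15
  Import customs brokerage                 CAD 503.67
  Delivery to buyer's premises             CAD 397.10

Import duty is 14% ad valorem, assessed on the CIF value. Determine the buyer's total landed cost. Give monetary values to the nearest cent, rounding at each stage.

CFR: the seller pays costs through ocean freight to the destination port, but not insurance.
Already in the invoice (seller's account under CFR): export clearance — exclude.
CIF value = CFR price + insurance = 33477.14 + 40.13 = 33517.27
Import duty = 33517.27 × 14% = 4692.42
Buyer bears: insurance 40.13 + destination terminal 1386.15 + brokerage 503.67 + delivery 397.10 + duty 4692.42 = 7019.47
Landed cost = invoice 33477.14 + 7019.47 = 40496.61

Total landed cost: CAD 40496.61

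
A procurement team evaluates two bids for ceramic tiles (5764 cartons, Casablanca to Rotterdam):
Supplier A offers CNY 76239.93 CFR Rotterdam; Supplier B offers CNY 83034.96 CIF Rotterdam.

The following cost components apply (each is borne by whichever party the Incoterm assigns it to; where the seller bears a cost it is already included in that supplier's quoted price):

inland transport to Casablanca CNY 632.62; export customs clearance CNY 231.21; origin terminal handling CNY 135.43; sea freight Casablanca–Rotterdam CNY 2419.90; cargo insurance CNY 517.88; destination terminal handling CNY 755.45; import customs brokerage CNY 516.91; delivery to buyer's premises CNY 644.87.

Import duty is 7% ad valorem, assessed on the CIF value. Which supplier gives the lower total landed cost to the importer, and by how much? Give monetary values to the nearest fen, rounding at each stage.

Supplier A is cheaper by CNY 6716.55

Supplier A (CFR):
CIF value = CFR price + insurance = 76239.93 + 517.88 = 76757.81
Import duty = 76757.81 × 7% = 5373.05
Buyer bears (A): 517.88 + 755.45 + 516.91 + 644.87 = 2435.11
Landed cost (A) = invoice 76239.93 + 2435.11 + duty 5373.05 = 84048.09
Supplier B (CIF):
The CIF price already equals the CIF value: 83034.96
Import duty = 83034.96 × 7% = 5812.45
Buyer bears (B): 755.45 + 516.91 + 644.87 = 1917.23
Landed cost (B) = invoice 83034.96 + 1917.23 + duty 5812.45 = 90764.64
Difference = |84048.09 − 90764.64| = 6716.55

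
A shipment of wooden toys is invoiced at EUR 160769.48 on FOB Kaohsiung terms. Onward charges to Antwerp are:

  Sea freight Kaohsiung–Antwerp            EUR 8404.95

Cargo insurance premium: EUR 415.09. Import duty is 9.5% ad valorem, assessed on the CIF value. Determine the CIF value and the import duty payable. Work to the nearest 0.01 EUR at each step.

CIF value: EUR 169589.52; import duty: EUR 16111.00

CIF = FOB price + freight + insurance
CIF = 160769.48 + 8404.95 + 415.09 = 169589.52
Import duty = 169589.52 × 9.5% = 16111.00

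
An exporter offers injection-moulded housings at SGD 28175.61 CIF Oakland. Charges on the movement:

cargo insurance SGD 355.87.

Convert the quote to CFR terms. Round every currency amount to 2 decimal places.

From CIF to CFR, the seller no longer bears: insurance.
CFR price = 28175.61 − 355.87 = 27819.74

CFR price: SGD 27819.74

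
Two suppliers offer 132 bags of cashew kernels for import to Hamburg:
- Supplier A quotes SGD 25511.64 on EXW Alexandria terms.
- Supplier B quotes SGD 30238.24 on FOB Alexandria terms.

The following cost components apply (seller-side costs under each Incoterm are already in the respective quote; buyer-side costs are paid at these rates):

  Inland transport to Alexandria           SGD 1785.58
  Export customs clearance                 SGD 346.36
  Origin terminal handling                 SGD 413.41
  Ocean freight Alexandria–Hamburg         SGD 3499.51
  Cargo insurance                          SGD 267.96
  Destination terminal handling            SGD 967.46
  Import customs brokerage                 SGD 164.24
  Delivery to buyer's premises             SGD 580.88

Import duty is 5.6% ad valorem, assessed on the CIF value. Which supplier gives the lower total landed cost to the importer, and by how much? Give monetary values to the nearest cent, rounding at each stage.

Supplier A (EXW):
CIF value = EXW price + inland to port + export clearance + origin terminal + freight + insurance = 25511.64 + 1785.58 + 346.36 + 413.41 + 3499.51 + 267.96 = 31824.46
Import duty = 31824.46 × 5.6% = 1782.17
Buyer bears (A): 1785.58 + 346.36 + 413.41 + 3499.51 + 267.96 + 967.46 + 164.24 + 580.88 = 8025.40
Landed cost (A) = invoice 25511.64 + 8025.40 + duty 1782.17 = 35319.21
Supplier B (FOB):
CIF value = FOB price + freight + insurance = 30238.24 + 3499.51 + 267.96 = 34005.71
Import duty = 34005.71 × 5.6% = 1904.32
Buyer bears (B): 3499.51 + 267.96 + 967.46 + 164.24 + 580.88 = 5480.05
Landed cost (B) = invoice 30238.24 + 5480.05 + duty 1904.32 = 37622.61
Difference = |35319.21 − 37622.61| = 2303.40

Supplier A is cheaper by SGD 2303.40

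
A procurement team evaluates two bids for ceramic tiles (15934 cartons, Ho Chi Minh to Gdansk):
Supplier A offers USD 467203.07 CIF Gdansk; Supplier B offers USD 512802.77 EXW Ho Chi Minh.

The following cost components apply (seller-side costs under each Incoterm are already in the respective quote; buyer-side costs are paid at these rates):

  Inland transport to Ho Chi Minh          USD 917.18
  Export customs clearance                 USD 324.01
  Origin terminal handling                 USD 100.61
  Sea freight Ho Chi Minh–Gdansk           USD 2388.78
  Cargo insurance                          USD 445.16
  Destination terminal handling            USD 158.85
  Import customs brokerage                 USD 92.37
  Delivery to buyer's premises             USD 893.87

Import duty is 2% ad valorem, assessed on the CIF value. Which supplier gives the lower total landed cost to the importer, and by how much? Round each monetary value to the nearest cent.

Supplier A (CIF):
The CIF price already equals the CIF value: 467203.07
Import duty = 467203.07 × 2% = 9344.06
Buyer bears (A): 158.85 + 92.37 + 893.87 = 1145.09
Landed cost (A) = invoice 467203.07 + 1145.09 + duty 9344.06 = 477692.22
Supplier B (EXW):
CIF value = EXW price + inland to port + export clearance + origin terminal + freight + insurance = 512802.77 + 917.18 + 324.01 + 100.61 + 2388.78 + 445.16 = 516978.51
Import duty = 516978.51 × 2% = 10339.57
Buyer bears (B): 917.18 + 324.01 + 100.61 + 2388.78 + 445.16 + 158.85 + 92.37 + 893.87 = 5320.83
Landed cost (B) = invoice 512802.77 + 5320.83 + duty 10339.57 = 528463.17
Difference = |477692.22 − 528463.17| = 50770.95

Supplier A is cheaper by USD 50770.95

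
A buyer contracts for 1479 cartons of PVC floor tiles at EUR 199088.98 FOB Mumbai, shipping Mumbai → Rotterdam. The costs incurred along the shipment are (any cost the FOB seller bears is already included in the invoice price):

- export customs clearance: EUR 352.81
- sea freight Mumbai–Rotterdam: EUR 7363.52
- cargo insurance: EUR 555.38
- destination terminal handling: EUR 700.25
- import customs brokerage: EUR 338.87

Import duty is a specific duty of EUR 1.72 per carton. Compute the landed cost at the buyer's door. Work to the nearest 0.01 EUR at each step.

FOB: the seller bears costs until goods are on board at the origin port; the buyer bears freight, insurance and all costs thereafter.
Already in the invoice (seller's account under FOB): export clearance — exclude.
CIF value = FOB price + freight + insurance = 199088.98 + 7363.52 + 555.38 = 207007.88
Import duty = 1479 × 1.72 = 2543.88
Buyer bears: freight 7363.52 + insurance 555.38 + destination terminal 700.25 + brokerage 338.87 + duty 2543.88 = 11501.90
Landed cost = invoice 199088.98 + 11501.90 = 210590.88

Total landed cost: EUR 210590.88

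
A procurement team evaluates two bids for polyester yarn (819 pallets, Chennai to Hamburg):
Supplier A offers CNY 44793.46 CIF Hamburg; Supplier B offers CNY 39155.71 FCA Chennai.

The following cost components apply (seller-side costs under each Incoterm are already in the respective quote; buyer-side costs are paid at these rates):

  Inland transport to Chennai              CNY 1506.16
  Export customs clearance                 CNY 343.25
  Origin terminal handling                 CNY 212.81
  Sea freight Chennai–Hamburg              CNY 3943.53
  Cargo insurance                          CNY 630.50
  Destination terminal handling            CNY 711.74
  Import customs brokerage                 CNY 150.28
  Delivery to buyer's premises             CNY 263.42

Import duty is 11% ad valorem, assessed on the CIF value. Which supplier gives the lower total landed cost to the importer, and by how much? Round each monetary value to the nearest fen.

Supplier B is cheaper by CNY 944.51

Supplier A (CIF):
The CIF price already equals the CIF value: 44793.46
Import duty = 44793.46 × 11% = 4927.28
Buyer bears (A): 711.74 + 150.28 + 263.42 = 1125.44
Landed cost (A) = invoice 44793.46 + 1125.44 + duty 4927.28 = 50846.18
Supplier B (FCA):
CIF value = FCA price + origin terminal + freight + insurance = 39155.71 + 212.81 + 3943.53 + 630.50 = 43942.55
Import duty = 43942.55 × 11% = 4833.68
Buyer bears (B): 212.81 + 3943.53 + 630.50 + 711.74 + 150.28 + 263.42 = 5912.28
Landed cost (B) = invoice 39155.71 + 5912.28 + duty 4833.68 = 49901.67
Difference = |50846.18 − 49901.67| = 944.51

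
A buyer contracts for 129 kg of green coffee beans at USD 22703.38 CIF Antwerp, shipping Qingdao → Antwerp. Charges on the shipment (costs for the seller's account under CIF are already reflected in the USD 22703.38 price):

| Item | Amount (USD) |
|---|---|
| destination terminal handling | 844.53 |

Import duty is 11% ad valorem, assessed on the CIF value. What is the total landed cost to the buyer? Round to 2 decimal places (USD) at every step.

Total landed cost: USD 26045.28

CIF: the seller pays costs through ocean freight and marine insurance to the destination port.
The CIF price already equals the CIF value: 22703.38
Import duty = 22703.38 × 11% = 2497.37
Buyer bears: destination terminal 844.53 + duty 2497.37 = 3341.90
Landed cost = invoice 22703.38 + 3341.90 = 26045.28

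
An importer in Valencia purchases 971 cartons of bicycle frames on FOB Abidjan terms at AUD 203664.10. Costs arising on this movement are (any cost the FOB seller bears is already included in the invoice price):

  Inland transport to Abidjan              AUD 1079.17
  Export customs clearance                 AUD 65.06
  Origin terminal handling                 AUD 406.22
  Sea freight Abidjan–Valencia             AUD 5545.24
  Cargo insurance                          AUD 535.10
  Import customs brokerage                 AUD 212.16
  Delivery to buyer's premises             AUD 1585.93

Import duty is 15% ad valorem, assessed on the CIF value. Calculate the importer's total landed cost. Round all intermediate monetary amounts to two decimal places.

Total landed cost: AUD 243004.20

FOB: the seller bears costs until goods are on board at the origin port; the buyer bears freight, insurance and all costs thereafter.
Already in the invoice (seller's account under FOB): inland to port, export clearance, origin terminal — exclude.
CIF value = FOB price + freight + insurance = 203664.10 + 5545.24 + 535.10 = 209744.44
Import duty = 209744.44 × 15% = 31461.67
Buyer bears: freight 5545.24 + insurance 535.10 + brokerage 212.16 + delivery 1585.93 + duty 31461.67 = 39340.10
Landed cost = invoice 203664.10 + 39340.10 = 243004.20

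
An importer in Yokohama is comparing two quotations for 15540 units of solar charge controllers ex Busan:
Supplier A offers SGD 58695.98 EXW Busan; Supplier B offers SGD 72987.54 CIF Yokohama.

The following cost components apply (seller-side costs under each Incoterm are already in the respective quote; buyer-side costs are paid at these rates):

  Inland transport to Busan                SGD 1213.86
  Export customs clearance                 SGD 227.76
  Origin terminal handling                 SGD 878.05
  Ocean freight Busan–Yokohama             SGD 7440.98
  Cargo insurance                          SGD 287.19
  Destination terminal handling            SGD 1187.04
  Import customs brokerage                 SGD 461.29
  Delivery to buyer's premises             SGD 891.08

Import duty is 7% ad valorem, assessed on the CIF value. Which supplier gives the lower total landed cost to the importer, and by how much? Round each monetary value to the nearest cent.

Supplier A (EXW):
CIF value = EXW price + inland to port + export clearance + origin terminal + freight + insurance = 58695.98 + 1213.86 + 227.76 + 878.05 + 7440.98 + 287.19 = 68743.82
Import duty = 68743.82 × 7% = 4812.07
Buyer bears (A): 1213.86 + 227.76 + 878.05 + 7440.98 + 287.19 + 1187.04 + 461.29 + 891.08 = 12587.25
Landed cost (A) = invoice 58695.98 + 12587.25 + duty 4812.07 = 76095.30
Supplier B (CIF):
The CIF price already equals the CIF value: 72987.54
Import duty = 72987.54 × 7% = 5109.13
Buyer bears (B): 1187.04 + 461.29 + 891.08 = 2539.41
Landed cost (B) = invoice 72987.54 + 2539.41 + duty 5109.13 = 80636.08
Difference = |76095.30 − 80636.08| = 4540.78

Supplier A is cheaper by SGD 4540.78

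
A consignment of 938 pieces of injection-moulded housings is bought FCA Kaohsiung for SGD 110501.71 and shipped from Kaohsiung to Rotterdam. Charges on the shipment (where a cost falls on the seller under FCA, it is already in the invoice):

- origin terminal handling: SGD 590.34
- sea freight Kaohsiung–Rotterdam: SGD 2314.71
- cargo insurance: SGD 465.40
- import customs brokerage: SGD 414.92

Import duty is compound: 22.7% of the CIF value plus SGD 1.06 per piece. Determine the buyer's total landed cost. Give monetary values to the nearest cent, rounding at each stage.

FCA: the seller delivers export-cleared goods to the carrier; the buyer bears costs from that point.
CIF value = FCA price + origin terminal + freight + insurance = 110501.71 + 590.34 + 2314.71 + 465.40 = 113872.16
Ad valorem component: 113872.16 × 22.7% = 25848.98
Specific component: 938 × 1.06 = 994.28
Import duty = 25848.98 + 994.28 = 26843.26
Buyer bears: origin terminal 590.34 + freight 2314.71 + insurance 465.40 + brokerage 414.92 + duty 26843.26 = 30628.63
Landed cost = invoice 110501.71 + 30628.63 = 141130.34

Total landed cost: SGD 141130.34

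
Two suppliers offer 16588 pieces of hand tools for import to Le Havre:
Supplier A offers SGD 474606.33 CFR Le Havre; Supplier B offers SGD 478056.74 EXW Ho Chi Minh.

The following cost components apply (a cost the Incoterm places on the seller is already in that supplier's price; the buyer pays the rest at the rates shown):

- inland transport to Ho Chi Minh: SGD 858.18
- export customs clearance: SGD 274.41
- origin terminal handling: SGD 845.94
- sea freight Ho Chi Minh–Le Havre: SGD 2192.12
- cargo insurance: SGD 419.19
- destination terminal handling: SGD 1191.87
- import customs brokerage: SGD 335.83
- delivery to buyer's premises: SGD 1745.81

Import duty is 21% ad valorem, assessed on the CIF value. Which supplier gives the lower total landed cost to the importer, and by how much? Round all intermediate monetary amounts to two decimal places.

Supplier A is cheaper by SGD 9221.48

Supplier A (CFR):
CIF value = CFR price + insurance = 474606.33 + 419.19 = 475025.52
Import duty = 475025.52 × 21% = 99755.36
Buyer bears (A): 419.19 + 1191.87 + 335.83 + 1745.81 = 3692.70
Landed cost (A) = invoice 474606.33 + 3692.70 + duty 99755.36 = 578054.39
Supplier B (EXW):
CIF value = EXW price + inland to port + export clearance + origin terminal + freight + insurance = 478056.74 + 858.18 + 274.41 + 845.94 + 2192.12 + 419.19 = 482646.58
Import duty = 482646.58 × 21% = 101355.78
Buyer bears (B): 858.18 + 274.41 + 845.94 + 2192.12 + 419.19 + 1191.87 + 335.83 + 1745.81 = 7863.35
Landed cost (B) = invoice 478056.74 + 7863.35 + duty 101355.78 = 587275.87
Difference = |578054.39 − 587275.87| = 9221.48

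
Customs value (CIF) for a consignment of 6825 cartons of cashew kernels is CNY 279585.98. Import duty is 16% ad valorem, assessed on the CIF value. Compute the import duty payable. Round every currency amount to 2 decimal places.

Import duty: CNY 44733.76

Import duty = 279585.98 × 16% = 44733.76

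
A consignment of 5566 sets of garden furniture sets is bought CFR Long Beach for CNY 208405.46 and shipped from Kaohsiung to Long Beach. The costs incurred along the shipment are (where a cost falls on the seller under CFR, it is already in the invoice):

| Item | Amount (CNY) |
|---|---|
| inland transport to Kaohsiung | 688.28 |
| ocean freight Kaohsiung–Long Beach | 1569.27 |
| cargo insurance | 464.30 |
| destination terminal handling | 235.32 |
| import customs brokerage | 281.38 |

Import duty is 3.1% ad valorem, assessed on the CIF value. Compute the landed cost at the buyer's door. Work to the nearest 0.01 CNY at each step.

CFR: the seller pays costs through ocean freight to the destination port, but not insurance.
Already in the invoice (seller's account under CFR): inland to port, freight — exclude.
CIF value = CFR price + insurance = 208405.46 + 464.30 = 208869.76
Import duty = 208869.76 × 3.1% = 6474.96
Buyer bears: insurance 464.30 + destination terminal 235.32 + brokerage 281.38 + duty 6474.96 = 7455.96
Landed cost = invoice 208405.46 + 7455.96 = 215861.42

Total landed cost: CNY 215861.42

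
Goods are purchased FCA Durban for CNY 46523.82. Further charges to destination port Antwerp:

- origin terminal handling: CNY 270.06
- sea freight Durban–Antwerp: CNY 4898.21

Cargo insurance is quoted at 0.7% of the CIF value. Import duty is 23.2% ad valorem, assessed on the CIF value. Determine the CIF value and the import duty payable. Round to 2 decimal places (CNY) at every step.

Let C be the CIF value. C = FCA price + pre-shipment costs + freight + 0.7% × C
C − 0.7% × C = 46523.82 + 270.06 + 4898.21
0.993 × C = 51692.09
C = 51692.09 / 0.993 = 52056.49
Insurance premium = 0.7% × 52056.49 = 364.40
Import duty = 52056.49 × 23.2% = 12077.11

CIF value: CNY 52056.49; import duty: CNY 12077.11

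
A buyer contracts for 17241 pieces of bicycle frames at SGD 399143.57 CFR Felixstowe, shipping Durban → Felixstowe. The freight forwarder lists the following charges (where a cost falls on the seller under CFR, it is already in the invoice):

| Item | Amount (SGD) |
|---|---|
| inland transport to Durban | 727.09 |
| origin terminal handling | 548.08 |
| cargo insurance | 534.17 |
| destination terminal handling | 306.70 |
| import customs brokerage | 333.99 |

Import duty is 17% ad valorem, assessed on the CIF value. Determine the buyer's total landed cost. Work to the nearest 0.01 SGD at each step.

Total landed cost: SGD 468263.65

CFR: the seller pays costs through ocean freight to the destination port, but not insurance.
Already in the invoice (seller's account under CFR): inland to port, origin terminal — exclude.
CIF value = CFR price + insurance = 399143.57 + 534.17 = 399677.74
Import duty = 399677.74 × 17% = 67945.22
Buyer bears: insurance 534.17 + destination terminal 306.70 + brokerage 333.99 + duty 67945.22 = 69120.08
Landed cost = invoice 399143.57 + 69120.08 = 468263.65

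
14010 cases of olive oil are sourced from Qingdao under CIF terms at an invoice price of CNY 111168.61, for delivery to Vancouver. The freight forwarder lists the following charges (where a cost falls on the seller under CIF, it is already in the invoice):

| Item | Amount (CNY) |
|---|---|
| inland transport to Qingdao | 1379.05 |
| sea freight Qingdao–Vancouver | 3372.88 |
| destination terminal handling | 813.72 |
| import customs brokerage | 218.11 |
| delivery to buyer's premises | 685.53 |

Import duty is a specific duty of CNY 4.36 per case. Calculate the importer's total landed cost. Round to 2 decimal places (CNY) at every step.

Total landed cost: CNY 173969.57

CIF: the seller pays costs through ocean freight and marine insurance to the destination port.
Already in the invoice (seller's account under CIF): inland to port, freight — exclude.
The CIF price already equals the CIF value: 111168.61
Import duty = 14010 × 4.36 = 61083.60
Buyer bears: destination terminal 813.72 + brokerage 218.11 + delivery 685.53 + duty 61083.60 = 62800.96
Landed cost = invoice 111168.61 + 62800.96 = 173969.57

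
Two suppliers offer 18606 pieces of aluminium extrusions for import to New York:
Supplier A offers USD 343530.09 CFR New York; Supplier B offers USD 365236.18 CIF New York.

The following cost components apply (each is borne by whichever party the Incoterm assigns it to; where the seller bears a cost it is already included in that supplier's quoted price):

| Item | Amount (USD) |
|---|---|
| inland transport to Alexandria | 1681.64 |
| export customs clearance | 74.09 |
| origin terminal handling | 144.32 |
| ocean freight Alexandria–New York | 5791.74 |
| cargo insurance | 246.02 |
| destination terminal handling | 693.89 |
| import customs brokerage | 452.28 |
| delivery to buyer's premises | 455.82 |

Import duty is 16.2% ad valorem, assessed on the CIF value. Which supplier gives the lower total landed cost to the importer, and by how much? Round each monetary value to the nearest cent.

Supplier A is cheaper by USD 24936.60

Supplier A (CFR):
CIF value = CFR price + insurance = 343530.09 + 246.02 = 343776.11
Import duty = 343776.11 × 16.2% = 55691.73
Buyer bears (A): 246.02 + 693.89 + 452.28 + 455.82 = 1848.01
Landed cost (A) = invoice 343530.09 + 1848.01 + duty 55691.73 = 401069.83
Supplier B (CIF):
The CIF price already equals the CIF value: 365236.18
Import duty = 365236.18 × 16.2% = 59168.26
Buyer bears (B): 693.89 + 452.28 + 455.82 = 1601.99
Landed cost (B) = invoice 365236.18 + 1601.99 + duty 59168.26 = 426006.43
Difference = |401069.83 − 426006.43| = 24936.60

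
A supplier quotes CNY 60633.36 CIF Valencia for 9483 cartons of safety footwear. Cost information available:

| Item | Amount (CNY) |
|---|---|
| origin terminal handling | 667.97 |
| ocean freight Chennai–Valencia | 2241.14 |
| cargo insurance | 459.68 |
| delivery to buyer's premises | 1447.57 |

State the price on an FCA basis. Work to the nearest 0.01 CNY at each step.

FCA price: CNY 57264.57

Not relevant to the conversion: delivery — on the buyer under both terms; not part of either seller's price.
From CIF to FCA, the seller no longer bears: origin terminal, freight, insurance.
FCA price = 60633.36 − 667.97 − 2241.14 − 459.68 = 57264.57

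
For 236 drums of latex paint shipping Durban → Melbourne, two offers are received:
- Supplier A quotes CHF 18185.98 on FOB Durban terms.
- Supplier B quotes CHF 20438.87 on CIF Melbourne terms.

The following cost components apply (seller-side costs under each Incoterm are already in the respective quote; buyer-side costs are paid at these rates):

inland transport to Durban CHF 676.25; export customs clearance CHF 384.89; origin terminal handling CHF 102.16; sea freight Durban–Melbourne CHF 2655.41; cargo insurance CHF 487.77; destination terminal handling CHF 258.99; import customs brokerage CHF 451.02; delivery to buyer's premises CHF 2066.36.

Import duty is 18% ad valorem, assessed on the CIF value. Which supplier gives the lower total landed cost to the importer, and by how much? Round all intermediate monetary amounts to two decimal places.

Supplier A (FOB):
CIF value = FOB price + freight + insurance = 18185.98 + 2655.41 + 487.77 = 21329.16
Import duty = 21329.16 × 18% = 3839.25
Buyer bears (A): 2655.41 + 487.77 + 258.99 + 451.02 + 2066.36 = 5919.55
Landed cost (A) = invoice 18185.98 + 5919.55 + duty 3839.25 = 27944.78
Supplier B (CIF):
The CIF price already equals the CIF value: 20438.87
Import duty = 20438.87 × 18% = 3679.00
Buyer bears (B): 258.99 + 451.02 + 2066.36 = 2776.37
Landed cost (B) = invoice 20438.87 + 2776.37 + duty 3679.00 = 26894.24
Difference = |27944.78 − 26894.24| = 1050.54

Supplier B is cheaper by CHF 1050.54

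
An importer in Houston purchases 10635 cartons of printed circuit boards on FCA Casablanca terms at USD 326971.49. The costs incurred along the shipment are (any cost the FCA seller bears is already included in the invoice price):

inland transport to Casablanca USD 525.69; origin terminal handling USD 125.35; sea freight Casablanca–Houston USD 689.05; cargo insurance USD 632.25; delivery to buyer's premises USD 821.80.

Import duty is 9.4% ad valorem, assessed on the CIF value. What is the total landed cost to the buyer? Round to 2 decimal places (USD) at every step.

FCA: the seller delivers export-cleared goods to the carrier; the buyer bears costs from that point.
Already in the invoice (seller's account under FCA): inland to port — exclude.
CIF value = FCA price + origin terminal + freight + insurance = 326971.49 + 125.35 + 689.05 + 632.25 = 328418.14
Import duty = 328418.14 × 9.4% = 30871.31
Buyer bears: origin terminal 125.35 + freight 689.05 + insurance 632.25 + delivery 821.80 + duty 30871.31 = 33139.76
Landed cost = invoice 326971.49 + 33139.76 = 360111.25

Total landed cost: USD 360111.25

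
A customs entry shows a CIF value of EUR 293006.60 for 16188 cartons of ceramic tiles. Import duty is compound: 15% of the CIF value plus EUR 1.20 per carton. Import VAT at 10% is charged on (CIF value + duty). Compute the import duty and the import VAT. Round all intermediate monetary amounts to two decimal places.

Import duty: EUR 63376.59; import VAT: EUR 35638.32

Ad valorem component: 293006.60 × 15% = 43950.99
Specific component: 16188 × 1.20 = 19425.60
Import duty = 43950.99 + 19425.60 = 63376.59
VAT base = CIF + duty = 293006.60 + 63376.59 = 356383.19
Import VAT = 356383.19 × 10% = 35638.32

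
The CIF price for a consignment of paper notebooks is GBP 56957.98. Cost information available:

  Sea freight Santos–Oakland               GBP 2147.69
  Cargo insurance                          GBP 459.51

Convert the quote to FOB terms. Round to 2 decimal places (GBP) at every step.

FOB price: GBP 54350.78

From CIF to FOB, the seller no longer bears: freight, insurance.
FOB price = 56957.98 − 2147.69 − 459.51 = 54350.78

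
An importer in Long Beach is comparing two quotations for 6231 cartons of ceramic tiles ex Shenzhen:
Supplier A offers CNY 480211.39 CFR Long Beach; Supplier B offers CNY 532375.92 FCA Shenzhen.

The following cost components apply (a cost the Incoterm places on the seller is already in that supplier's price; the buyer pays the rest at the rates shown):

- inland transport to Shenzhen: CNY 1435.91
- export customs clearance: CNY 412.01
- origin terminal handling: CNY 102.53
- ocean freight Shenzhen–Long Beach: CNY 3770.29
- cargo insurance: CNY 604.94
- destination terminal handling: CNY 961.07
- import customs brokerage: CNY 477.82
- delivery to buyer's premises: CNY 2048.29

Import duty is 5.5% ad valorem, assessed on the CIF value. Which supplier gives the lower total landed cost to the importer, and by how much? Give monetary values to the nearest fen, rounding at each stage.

Supplier A (CFR):
CIF value = CFR price + insurance = 480211.39 + 604.94 = 480816.33
Import duty = 480816.33 × 5.5% = 26444.90
Buyer bears (A): 604.94 + 961.07 + 477.82 + 2048.29 = 4092.12
Landed cost (A) = invoice 480211.39 + 4092.12 + duty 26444.90 = 510748.41
Supplier B (FCA):
CIF value = FCA price + origin terminal + freight + insurance = 532375.92 + 102.53 + 3770.29 + 604.94 = 536853.68
Import duty = 536853.68 × 5.5% = 29526.95
Buyer bears (B): 102.53 + 3770.29 + 604.94 + 961.07 + 477.82 + 2048.29 = 7964.94
Landed cost (B) = invoice 532375.92 + 7964.94 + duty 29526.95 = 569867.81
Difference = |510748.41 − 569867.81| = 59119.40

Supplier A is cheaper by CNY 59119.40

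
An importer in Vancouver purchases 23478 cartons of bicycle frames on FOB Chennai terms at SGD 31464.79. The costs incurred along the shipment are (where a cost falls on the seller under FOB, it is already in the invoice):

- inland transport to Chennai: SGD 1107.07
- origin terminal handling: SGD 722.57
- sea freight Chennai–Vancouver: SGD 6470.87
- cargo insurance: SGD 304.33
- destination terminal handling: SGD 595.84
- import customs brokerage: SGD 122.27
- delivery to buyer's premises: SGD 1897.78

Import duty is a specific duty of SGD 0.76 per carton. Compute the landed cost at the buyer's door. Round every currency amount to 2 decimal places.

Total landed cost: SGD 58699.16

FOB: the seller bears costs until goods are on board at the origin port; the buyer bears freight, insurance and all costs thereafter.
Already in the invoice (seller's account under FOB): inland to port, origin terminal — exclude.
CIF value = FOB price + freight + insurance = 31464.79 + 6470.87 + 304.33 = 38239.99
Import duty = 23478 × 0.76 = 17843.28
Buyer bears: freight 6470.87 + insurance 304.33 + destination terminal 595.84 + brokerage 122.27 + delivery 1897.78 + duty 17843.28 = 27234.37
Landed cost = invoice 31464.79 + 27234.37 = 58699.16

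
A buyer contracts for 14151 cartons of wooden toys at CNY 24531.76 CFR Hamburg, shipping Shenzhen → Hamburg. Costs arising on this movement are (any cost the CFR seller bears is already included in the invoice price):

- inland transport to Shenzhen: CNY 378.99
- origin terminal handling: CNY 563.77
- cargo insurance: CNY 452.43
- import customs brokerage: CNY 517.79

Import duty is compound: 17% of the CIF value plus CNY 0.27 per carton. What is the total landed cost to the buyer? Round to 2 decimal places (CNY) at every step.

Total landed cost: CNY 33570.06

CFR: the seller pays costs through ocean freight to the destination port, but not insurance.
Already in the invoice (seller's account under CFR): inland to port, origin terminal — exclude.
CIF value = CFR price + insurance = 24531.76 + 452.43 = 24984.19
Ad valorem component: 24984.19 × 17% = 4247.31
Specific component: 14151 × 0.27 = 3820.77
Import duty = 4247.31 + 3820.77 = 8068.08
Buyer bears: insurance 452.43 + brokerage 517.79 + duty 8068.08 = 9038.30
Landed cost = invoice 24531.76 + 9038.30 = 33570.06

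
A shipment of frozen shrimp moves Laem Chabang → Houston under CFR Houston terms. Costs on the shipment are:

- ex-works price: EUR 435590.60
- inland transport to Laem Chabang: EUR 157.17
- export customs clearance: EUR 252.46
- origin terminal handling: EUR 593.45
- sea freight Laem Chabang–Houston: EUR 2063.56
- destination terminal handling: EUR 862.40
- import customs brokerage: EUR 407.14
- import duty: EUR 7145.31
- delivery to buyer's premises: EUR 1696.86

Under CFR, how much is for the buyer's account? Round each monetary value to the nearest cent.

CFR: the seller pays costs through ocean freight to the destination port, but not insurance.
Seller's account: goods 435590.60 + inland to port 157.17 + export clearance 252.46 + origin terminal 593.45 + freight 2063.56 = 438657.24
Buyer's account: destination terminal 862.40 + brokerage 407.14 + duty 7145.31 + delivery 1696.86 = 10111.71

Buyer's account: EUR 10111.71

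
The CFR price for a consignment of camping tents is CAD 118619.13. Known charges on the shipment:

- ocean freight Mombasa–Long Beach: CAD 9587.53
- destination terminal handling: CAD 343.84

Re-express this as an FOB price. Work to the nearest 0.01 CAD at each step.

FOB price: CAD 109031.60

Not relevant to the conversion: destination terminal — on the buyer under both terms; not part of either seller's price.
From CFR to FOB, the seller no longer bears: freight.
FOB price = 118619.13 − 9587.53 = 109031.60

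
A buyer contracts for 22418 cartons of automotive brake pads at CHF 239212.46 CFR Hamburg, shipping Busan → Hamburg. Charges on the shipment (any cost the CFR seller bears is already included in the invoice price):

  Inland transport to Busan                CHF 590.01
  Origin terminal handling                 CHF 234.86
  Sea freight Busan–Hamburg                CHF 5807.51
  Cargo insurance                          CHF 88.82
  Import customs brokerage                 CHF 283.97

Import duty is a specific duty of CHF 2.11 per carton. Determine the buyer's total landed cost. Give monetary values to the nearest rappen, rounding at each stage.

CFR: the seller pays costs through ocean freight to the destination port, but not insurance.
Already in the invoice (seller's account under CFR): inland to port, origin terminal, freight — exclude.
CIF value = CFR price + insurance = 239212.46 + 88.82 = 239301.28
Import duty = 22418 × 2.11 = 47301.98
Buyer bears: insurance 88.82 + brokerage 283.97 + duty 47301.98 = 47674.77
Landed cost = invoice 239212.46 + 47674.77 = 286887.23

Total landed cost: CHF 286887.23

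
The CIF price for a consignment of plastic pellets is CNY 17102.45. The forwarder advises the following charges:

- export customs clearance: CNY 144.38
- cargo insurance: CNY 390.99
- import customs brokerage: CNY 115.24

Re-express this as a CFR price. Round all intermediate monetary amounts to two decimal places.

CFR price: CNY 16711.46

Not relevant to the conversion: export clearance — on the seller under both CIF and CFR; already in the CIF price and stays in the CFR price. brokerage — on the buyer under both terms; not part of either seller's price.
From CIF to CFR, the seller no longer bears: insurance.
CFR price = 17102.45 − 390.99 = 16711.46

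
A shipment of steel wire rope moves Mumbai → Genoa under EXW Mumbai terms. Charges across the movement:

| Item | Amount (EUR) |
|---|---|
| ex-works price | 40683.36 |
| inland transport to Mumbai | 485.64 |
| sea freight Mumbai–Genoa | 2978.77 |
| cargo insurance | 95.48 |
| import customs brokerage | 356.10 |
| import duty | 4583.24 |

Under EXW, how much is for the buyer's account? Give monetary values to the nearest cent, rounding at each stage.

Buyer's account: EUR 8499.23

EXW: the seller makes goods available at their premises; the buyer bears all onward costs.
Seller's account: goods 40683.36 = 40683.36
Buyer's account: inland to port 485.64 + freight 2978.77 + insurance 95.48 + brokerage 356.10 + duty 4583.24 = 8499.23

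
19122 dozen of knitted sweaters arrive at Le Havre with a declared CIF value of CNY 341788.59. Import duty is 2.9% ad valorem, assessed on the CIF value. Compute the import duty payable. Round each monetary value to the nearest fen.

Import duty = 341788.59 × 2.9% = 9911.87

Import duty: CNY 9911.87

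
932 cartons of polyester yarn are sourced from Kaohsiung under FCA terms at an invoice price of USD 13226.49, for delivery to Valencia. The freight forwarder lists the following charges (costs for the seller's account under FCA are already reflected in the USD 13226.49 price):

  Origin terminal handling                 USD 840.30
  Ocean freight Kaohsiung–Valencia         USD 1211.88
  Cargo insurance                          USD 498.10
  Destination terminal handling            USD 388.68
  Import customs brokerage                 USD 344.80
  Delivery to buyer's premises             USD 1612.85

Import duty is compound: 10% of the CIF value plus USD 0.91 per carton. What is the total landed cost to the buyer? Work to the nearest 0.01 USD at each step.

Total landed cost: USD 20548.90

FCA: the seller delivers export-cleared goods to the carrier; the buyer bears costs from that point.
CIF value = FCA price + origin terminal + freight + insurance = 13226.49 + 840.30 + 1211.88 + 498.10 = 15776.77
Ad valorem component: 15776.77 × 10% = 1577.68
Specific component: 932 × 0.91 = 848.12
Import duty = 1577.68 + 848.12 = 2425.80
Buyer bears: origin terminal 840.30 + freight 1211.88 + insurance 498.10 + destination terminal 388.68 + brokerage 344.80 + delivery 1612.85 + duty 2425.80 = 7322.41
Landed cost = invoice 13226.49 + 7322.41 = 20548.90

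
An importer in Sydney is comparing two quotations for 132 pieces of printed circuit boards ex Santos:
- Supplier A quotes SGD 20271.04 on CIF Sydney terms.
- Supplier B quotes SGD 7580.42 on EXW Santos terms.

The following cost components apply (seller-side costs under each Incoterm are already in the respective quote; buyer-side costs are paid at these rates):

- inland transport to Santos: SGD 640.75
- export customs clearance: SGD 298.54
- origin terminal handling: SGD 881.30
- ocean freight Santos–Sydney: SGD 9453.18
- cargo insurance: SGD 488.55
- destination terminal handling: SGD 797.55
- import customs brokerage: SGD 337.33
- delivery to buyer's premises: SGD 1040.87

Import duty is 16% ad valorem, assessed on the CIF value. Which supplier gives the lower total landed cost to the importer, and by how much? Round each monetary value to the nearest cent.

Supplier A (CIF):
The CIF price already equals the CIF value: 20271.04
Import duty = 20271.04 × 16% = 3243.37
Buyer bears (A): 797.55 + 337.33 + 1040.87 = 2175.75
Landed cost (A) = invoice 20271.04 + 2175.75 + duty 3243.37 = 25690.16
Supplier B (EXW):
CIF value = EXW price + inland to port + export clearance + origin terminal + freight + insurance = 7580.42 + 640.75 + 298.54 + 881.30 + 9453.18 + 488.55 = 19342.74
Import duty = 19342.74 × 16% = 3094.84
Buyer bears (B): 640.75 + 298.54 + 881.30 + 9453.18 + 488.55 + 797.55 + 337.33 + 1040.87 = 13938.07
Landed cost (B) = invoice 7580.42 + 13938.07 + duty 3094.84 = 24613.33
Difference = |25690.16 − 24613.33| = 1076.83

Supplier B is cheaper by SGD 1076.83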